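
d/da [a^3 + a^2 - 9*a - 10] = 3*a^2 + 2*a - 9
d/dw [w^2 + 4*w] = 2*w + 4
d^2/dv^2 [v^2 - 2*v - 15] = 2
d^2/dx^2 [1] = 0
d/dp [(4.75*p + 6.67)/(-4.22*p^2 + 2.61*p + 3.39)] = (20.045*p^2 + 56.2948*p - 1.3062)/(17.8084*p^4 - 22.0284*p^3 - 21.7995*p^2 + 17.6958*p + 11.4921)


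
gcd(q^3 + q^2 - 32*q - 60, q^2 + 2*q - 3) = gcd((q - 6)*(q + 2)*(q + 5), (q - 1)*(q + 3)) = 1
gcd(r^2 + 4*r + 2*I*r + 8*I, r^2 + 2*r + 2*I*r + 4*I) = r + 2*I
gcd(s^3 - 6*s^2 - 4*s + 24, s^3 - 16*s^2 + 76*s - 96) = s^2 - 8*s + 12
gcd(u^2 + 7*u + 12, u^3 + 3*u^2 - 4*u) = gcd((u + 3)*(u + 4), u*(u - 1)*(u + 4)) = u + 4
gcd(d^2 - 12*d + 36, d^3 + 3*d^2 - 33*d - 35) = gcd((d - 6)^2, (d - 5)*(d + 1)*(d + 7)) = 1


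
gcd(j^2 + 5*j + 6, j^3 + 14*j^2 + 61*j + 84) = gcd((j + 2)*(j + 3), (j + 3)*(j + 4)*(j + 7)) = j + 3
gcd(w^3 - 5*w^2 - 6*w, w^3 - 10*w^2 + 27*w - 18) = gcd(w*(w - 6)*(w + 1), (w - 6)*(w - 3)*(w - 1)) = w - 6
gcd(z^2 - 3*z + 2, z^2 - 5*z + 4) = z - 1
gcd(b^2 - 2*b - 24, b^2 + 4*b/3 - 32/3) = b + 4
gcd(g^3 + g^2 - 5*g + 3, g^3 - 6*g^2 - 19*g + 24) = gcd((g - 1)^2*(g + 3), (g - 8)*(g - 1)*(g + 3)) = g^2 + 2*g - 3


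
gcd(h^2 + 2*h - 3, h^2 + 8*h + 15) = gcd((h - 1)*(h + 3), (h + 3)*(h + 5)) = h + 3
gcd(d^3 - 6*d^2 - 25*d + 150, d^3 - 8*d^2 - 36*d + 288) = d - 6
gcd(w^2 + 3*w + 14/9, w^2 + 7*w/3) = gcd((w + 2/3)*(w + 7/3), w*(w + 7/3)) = w + 7/3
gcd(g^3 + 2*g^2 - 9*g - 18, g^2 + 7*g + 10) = g + 2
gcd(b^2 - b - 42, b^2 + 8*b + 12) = b + 6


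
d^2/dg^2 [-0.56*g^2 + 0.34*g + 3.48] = -1.12000000000000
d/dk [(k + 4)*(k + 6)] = 2*k + 10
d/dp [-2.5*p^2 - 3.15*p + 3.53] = -5.0*p - 3.15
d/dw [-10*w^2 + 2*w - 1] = 2 - 20*w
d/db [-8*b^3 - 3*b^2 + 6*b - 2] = -24*b^2 - 6*b + 6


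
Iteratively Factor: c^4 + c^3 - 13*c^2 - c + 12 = (c + 4)*(c^3 - 3*c^2 - c + 3) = (c - 1)*(c + 4)*(c^2 - 2*c - 3) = (c - 1)*(c + 1)*(c + 4)*(c - 3)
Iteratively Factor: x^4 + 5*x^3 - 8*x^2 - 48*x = (x + 4)*(x^3 + x^2 - 12*x) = (x - 3)*(x + 4)*(x^2 + 4*x) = x*(x - 3)*(x + 4)*(x + 4)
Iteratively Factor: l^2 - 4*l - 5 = (l - 5)*(l + 1)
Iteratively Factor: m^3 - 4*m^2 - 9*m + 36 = (m + 3)*(m^2 - 7*m + 12) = (m - 3)*(m + 3)*(m - 4)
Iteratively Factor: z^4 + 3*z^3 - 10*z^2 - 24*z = (z + 2)*(z^3 + z^2 - 12*z) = z*(z + 2)*(z^2 + z - 12) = z*(z - 3)*(z + 2)*(z + 4)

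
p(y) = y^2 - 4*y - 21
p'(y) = 2*y - 4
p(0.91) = -23.81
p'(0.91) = -2.18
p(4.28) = -19.80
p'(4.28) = 4.56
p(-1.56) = -12.33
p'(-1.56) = -7.12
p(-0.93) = -16.42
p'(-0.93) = -5.86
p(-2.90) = -0.99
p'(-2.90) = -9.80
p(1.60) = -24.84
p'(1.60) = -0.80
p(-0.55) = -18.50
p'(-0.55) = -5.10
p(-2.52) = -4.57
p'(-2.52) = -9.04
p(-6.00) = 39.00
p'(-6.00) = -16.00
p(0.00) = -21.00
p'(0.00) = -4.00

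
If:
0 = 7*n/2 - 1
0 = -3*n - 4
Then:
No Solution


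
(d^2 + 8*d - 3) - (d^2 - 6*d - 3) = 14*d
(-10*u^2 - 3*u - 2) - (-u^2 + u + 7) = -9*u^2 - 4*u - 9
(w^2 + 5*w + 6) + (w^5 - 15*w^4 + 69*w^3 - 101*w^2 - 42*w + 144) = w^5 - 15*w^4 + 69*w^3 - 100*w^2 - 37*w + 150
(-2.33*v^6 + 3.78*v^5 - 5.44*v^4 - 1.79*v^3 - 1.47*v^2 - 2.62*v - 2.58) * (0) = 0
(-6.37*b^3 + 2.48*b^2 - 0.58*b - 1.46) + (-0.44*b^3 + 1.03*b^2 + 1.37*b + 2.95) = -6.81*b^3 + 3.51*b^2 + 0.79*b + 1.49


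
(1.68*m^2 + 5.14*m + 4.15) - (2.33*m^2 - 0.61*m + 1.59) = -0.65*m^2 + 5.75*m + 2.56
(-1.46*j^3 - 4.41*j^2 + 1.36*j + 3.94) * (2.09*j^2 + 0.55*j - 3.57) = -3.0514*j^5 - 10.0199*j^4 + 5.6291*j^3 + 24.7263*j^2 - 2.6882*j - 14.0658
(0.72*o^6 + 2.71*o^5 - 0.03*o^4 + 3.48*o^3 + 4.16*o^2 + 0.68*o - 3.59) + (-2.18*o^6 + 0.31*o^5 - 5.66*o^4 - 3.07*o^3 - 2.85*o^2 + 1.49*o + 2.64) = -1.46*o^6 + 3.02*o^5 - 5.69*o^4 + 0.41*o^3 + 1.31*o^2 + 2.17*o - 0.95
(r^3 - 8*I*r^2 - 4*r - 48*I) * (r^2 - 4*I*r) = r^5 - 12*I*r^4 - 36*r^3 - 32*I*r^2 - 192*r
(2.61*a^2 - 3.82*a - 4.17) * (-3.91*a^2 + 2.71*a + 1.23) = -10.2051*a^4 + 22.0093*a^3 + 9.1628*a^2 - 15.9993*a - 5.1291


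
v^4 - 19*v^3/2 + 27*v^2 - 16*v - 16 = (v - 4)^2*(v - 2)*(v + 1/2)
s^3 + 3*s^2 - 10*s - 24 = (s - 3)*(s + 2)*(s + 4)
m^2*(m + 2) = m^3 + 2*m^2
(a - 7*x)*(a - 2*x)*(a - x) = a^3 - 10*a^2*x + 23*a*x^2 - 14*x^3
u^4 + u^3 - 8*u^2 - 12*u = u*(u - 3)*(u + 2)^2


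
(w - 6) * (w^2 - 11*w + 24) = w^3 - 17*w^2 + 90*w - 144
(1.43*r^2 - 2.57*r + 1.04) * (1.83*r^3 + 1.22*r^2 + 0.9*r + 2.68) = 2.6169*r^5 - 2.9585*r^4 + 0.0548000000000002*r^3 + 2.7882*r^2 - 5.9516*r + 2.7872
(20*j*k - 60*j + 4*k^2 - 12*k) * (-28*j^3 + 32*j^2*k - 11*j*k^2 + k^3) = -560*j^4*k + 1680*j^4 + 528*j^3*k^2 - 1584*j^3*k - 92*j^2*k^3 + 276*j^2*k^2 - 24*j*k^4 + 72*j*k^3 + 4*k^5 - 12*k^4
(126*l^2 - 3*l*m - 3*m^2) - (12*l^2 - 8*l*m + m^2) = 114*l^2 + 5*l*m - 4*m^2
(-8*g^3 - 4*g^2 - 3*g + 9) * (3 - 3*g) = 24*g^4 - 12*g^3 - 3*g^2 - 36*g + 27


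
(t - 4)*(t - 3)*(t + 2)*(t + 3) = t^4 - 2*t^3 - 17*t^2 + 18*t + 72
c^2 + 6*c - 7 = (c - 1)*(c + 7)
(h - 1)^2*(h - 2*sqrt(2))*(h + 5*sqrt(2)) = h^4 - 2*h^3 + 3*sqrt(2)*h^3 - 19*h^2 - 6*sqrt(2)*h^2 + 3*sqrt(2)*h + 40*h - 20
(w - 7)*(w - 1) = w^2 - 8*w + 7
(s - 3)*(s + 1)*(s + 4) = s^3 + 2*s^2 - 11*s - 12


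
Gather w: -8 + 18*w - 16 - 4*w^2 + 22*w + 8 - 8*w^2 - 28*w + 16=-12*w^2 + 12*w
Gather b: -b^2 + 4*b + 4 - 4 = -b^2 + 4*b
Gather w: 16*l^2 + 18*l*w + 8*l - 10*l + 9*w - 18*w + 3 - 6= 16*l^2 - 2*l + w*(18*l - 9) - 3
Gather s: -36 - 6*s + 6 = -6*s - 30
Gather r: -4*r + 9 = 9 - 4*r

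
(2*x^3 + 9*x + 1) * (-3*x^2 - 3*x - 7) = -6*x^5 - 6*x^4 - 41*x^3 - 30*x^2 - 66*x - 7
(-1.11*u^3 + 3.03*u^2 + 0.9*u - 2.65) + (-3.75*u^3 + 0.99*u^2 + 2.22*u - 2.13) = -4.86*u^3 + 4.02*u^2 + 3.12*u - 4.78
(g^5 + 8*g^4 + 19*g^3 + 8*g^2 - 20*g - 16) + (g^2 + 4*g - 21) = g^5 + 8*g^4 + 19*g^3 + 9*g^2 - 16*g - 37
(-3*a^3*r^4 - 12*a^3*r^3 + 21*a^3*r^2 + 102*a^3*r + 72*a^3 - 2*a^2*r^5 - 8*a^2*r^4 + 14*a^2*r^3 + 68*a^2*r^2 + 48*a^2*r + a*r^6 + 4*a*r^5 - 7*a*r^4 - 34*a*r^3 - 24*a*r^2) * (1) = -3*a^3*r^4 - 12*a^3*r^3 + 21*a^3*r^2 + 102*a^3*r + 72*a^3 - 2*a^2*r^5 - 8*a^2*r^4 + 14*a^2*r^3 + 68*a^2*r^2 + 48*a^2*r + a*r^6 + 4*a*r^5 - 7*a*r^4 - 34*a*r^3 - 24*a*r^2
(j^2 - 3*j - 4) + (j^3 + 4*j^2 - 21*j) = j^3 + 5*j^2 - 24*j - 4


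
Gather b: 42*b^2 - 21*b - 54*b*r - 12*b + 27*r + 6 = 42*b^2 + b*(-54*r - 33) + 27*r + 6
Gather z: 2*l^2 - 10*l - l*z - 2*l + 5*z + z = 2*l^2 - 12*l + z*(6 - l)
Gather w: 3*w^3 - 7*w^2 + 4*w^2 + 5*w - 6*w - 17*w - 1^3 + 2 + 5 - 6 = 3*w^3 - 3*w^2 - 18*w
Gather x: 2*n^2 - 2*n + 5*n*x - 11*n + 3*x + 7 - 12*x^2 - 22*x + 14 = 2*n^2 - 13*n - 12*x^2 + x*(5*n - 19) + 21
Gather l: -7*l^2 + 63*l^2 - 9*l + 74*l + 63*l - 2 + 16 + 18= 56*l^2 + 128*l + 32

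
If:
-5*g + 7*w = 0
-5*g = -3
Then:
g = 3/5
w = 3/7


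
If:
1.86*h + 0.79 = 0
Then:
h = -0.42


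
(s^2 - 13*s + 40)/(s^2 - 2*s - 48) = (s - 5)/(s + 6)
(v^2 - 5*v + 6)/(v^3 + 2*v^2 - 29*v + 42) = 1/(v + 7)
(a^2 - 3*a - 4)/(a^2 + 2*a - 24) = (a + 1)/(a + 6)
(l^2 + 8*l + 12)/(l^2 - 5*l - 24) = (l^2 + 8*l + 12)/(l^2 - 5*l - 24)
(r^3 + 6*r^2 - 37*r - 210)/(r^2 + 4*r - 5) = (r^2 + r - 42)/(r - 1)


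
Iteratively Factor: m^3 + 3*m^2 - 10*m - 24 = (m + 2)*(m^2 + m - 12) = (m - 3)*(m + 2)*(m + 4)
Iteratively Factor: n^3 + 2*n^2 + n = (n)*(n^2 + 2*n + 1) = n*(n + 1)*(n + 1)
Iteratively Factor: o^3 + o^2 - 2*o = (o - 1)*(o^2 + 2*o) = (o - 1)*(o + 2)*(o)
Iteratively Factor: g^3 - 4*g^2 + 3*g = (g - 3)*(g^2 - g) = (g - 3)*(g - 1)*(g)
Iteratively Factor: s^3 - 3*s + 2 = (s - 1)*(s^2 + s - 2) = (s - 1)^2*(s + 2)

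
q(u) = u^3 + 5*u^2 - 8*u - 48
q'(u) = 3*u^2 + 10*u - 8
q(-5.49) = -18.85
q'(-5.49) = 27.52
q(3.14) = 7.14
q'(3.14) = 52.98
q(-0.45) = -43.48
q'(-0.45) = -11.89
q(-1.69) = -25.03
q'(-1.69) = -16.33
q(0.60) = -50.78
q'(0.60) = -0.92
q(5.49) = 224.25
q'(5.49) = 137.32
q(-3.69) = -0.64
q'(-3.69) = -4.05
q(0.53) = -50.69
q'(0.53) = -1.86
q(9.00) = 1014.00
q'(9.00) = 325.00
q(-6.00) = -36.00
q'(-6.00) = 40.00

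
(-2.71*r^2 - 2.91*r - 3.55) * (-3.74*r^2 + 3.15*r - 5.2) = 10.1354*r^4 + 2.3469*r^3 + 18.2025*r^2 + 3.9495*r + 18.46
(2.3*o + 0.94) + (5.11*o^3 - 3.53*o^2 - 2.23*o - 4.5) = 5.11*o^3 - 3.53*o^2 + 0.0699999999999998*o - 3.56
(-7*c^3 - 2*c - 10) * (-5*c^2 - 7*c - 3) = 35*c^5 + 49*c^4 + 31*c^3 + 64*c^2 + 76*c + 30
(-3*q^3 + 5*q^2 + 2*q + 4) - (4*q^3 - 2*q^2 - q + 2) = -7*q^3 + 7*q^2 + 3*q + 2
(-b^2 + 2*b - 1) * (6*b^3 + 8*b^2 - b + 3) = -6*b^5 + 4*b^4 + 11*b^3 - 13*b^2 + 7*b - 3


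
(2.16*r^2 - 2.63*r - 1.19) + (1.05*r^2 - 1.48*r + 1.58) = 3.21*r^2 - 4.11*r + 0.39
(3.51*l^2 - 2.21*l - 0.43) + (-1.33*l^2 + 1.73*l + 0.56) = 2.18*l^2 - 0.48*l + 0.13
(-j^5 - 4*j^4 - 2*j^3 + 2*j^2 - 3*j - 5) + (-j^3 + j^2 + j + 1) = -j^5 - 4*j^4 - 3*j^3 + 3*j^2 - 2*j - 4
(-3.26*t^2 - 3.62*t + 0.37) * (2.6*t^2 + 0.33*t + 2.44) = -8.476*t^4 - 10.4878*t^3 - 8.187*t^2 - 8.7107*t + 0.9028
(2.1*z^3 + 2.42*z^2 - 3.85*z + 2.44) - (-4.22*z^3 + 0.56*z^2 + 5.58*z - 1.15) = 6.32*z^3 + 1.86*z^2 - 9.43*z + 3.59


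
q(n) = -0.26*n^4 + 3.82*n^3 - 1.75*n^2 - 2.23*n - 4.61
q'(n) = -1.04*n^3 + 11.46*n^2 - 3.5*n - 2.23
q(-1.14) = -10.44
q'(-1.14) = 18.19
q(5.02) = 258.23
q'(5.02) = 137.43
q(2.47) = 27.09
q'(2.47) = 43.37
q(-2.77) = -108.36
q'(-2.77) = 117.50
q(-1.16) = -10.81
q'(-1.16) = 18.87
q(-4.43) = -461.31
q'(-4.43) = 328.59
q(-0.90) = -6.98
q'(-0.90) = 10.96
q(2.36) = 22.53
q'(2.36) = 39.67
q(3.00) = 55.03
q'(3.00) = 62.33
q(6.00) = 407.17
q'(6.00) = 164.69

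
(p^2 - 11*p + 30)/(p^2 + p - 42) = (p - 5)/(p + 7)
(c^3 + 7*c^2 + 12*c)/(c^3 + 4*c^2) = (c + 3)/c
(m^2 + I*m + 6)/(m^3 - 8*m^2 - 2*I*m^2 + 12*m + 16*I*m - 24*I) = (m + 3*I)/(m^2 - 8*m + 12)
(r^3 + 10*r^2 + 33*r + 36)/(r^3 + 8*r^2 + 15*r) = (r^2 + 7*r + 12)/(r*(r + 5))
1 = 1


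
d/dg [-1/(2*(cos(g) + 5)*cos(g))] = -(2*cos(g) + 5)*sin(g)/(2*(cos(g) + 5)^2*cos(g)^2)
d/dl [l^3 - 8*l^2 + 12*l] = 3*l^2 - 16*l + 12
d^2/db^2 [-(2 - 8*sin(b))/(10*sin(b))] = (sin(b)^2 - 2)/(5*sin(b)^3)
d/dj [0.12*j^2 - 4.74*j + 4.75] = 0.24*j - 4.74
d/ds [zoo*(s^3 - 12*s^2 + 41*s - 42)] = zoo*(s^2 + s + 1)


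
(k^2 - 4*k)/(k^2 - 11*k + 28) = k/(k - 7)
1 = 1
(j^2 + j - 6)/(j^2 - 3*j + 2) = (j + 3)/(j - 1)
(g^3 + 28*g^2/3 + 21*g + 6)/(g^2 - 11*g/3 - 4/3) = (g^2 + 9*g + 18)/(g - 4)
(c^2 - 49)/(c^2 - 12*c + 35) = (c + 7)/(c - 5)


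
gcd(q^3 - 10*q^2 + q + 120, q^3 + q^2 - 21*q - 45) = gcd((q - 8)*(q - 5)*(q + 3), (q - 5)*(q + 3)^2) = q^2 - 2*q - 15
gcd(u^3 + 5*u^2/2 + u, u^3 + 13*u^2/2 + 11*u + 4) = u^2 + 5*u/2 + 1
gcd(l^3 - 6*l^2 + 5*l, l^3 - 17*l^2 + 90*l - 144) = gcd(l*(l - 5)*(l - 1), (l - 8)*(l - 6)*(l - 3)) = 1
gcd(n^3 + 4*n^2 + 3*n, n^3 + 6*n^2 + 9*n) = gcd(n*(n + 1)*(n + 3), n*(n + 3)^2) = n^2 + 3*n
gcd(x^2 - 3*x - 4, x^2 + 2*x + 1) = x + 1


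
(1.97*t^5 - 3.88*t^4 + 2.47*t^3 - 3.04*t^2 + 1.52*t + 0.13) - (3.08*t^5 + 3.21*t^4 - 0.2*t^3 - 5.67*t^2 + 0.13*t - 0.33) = -1.11*t^5 - 7.09*t^4 + 2.67*t^3 + 2.63*t^2 + 1.39*t + 0.46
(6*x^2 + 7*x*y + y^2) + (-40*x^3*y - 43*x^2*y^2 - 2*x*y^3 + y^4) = -40*x^3*y - 43*x^2*y^2 + 6*x^2 - 2*x*y^3 + 7*x*y + y^4 + y^2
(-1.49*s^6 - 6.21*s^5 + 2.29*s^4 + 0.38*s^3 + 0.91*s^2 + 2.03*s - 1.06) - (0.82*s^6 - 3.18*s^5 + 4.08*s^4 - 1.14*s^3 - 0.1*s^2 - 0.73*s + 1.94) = -2.31*s^6 - 3.03*s^5 - 1.79*s^4 + 1.52*s^3 + 1.01*s^2 + 2.76*s - 3.0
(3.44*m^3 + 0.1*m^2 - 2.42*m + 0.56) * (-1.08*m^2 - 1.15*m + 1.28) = -3.7152*m^5 - 4.064*m^4 + 6.9018*m^3 + 2.3062*m^2 - 3.7416*m + 0.7168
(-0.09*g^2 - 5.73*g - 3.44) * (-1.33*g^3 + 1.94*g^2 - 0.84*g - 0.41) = 0.1197*g^5 + 7.4463*g^4 - 6.4654*g^3 - 1.8235*g^2 + 5.2389*g + 1.4104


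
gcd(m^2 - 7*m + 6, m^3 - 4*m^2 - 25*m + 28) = m - 1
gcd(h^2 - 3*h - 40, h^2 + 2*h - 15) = h + 5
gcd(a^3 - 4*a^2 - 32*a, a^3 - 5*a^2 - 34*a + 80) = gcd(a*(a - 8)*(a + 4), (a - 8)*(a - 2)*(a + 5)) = a - 8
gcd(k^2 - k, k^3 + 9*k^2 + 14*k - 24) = k - 1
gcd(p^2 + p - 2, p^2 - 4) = p + 2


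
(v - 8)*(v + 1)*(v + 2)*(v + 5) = v^4 - 47*v^2 - 126*v - 80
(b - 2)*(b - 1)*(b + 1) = b^3 - 2*b^2 - b + 2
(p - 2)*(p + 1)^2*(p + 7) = p^4 + 7*p^3 - 3*p^2 - 23*p - 14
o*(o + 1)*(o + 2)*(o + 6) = o^4 + 9*o^3 + 20*o^2 + 12*o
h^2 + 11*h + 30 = (h + 5)*(h + 6)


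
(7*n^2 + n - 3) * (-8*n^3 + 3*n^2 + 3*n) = -56*n^5 + 13*n^4 + 48*n^3 - 6*n^2 - 9*n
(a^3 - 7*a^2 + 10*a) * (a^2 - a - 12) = a^5 - 8*a^4 + 5*a^3 + 74*a^2 - 120*a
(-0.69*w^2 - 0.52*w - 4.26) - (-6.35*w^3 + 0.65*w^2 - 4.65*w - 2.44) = 6.35*w^3 - 1.34*w^2 + 4.13*w - 1.82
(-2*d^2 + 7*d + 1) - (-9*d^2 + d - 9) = 7*d^2 + 6*d + 10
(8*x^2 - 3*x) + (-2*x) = 8*x^2 - 5*x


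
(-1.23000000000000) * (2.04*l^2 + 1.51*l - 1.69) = -2.5092*l^2 - 1.8573*l + 2.0787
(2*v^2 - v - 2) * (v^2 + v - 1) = 2*v^4 + v^3 - 5*v^2 - v + 2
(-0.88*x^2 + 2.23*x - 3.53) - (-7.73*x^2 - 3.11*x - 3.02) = 6.85*x^2 + 5.34*x - 0.51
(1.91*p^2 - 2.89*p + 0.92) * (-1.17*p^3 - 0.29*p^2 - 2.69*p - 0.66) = -2.2347*p^5 + 2.8274*p^4 - 5.3762*p^3 + 6.2467*p^2 - 0.5674*p - 0.6072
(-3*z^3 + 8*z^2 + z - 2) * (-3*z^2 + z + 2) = 9*z^5 - 27*z^4 - z^3 + 23*z^2 - 4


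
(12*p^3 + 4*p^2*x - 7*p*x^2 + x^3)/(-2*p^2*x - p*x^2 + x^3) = (-6*p + x)/x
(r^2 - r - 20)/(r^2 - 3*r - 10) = (r + 4)/(r + 2)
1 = 1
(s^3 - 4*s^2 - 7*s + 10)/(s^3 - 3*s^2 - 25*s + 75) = (s^2 + s - 2)/(s^2 + 2*s - 15)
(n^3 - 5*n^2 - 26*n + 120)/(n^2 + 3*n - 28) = (n^2 - n - 30)/(n + 7)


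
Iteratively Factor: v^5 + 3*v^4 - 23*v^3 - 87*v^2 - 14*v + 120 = (v - 5)*(v^4 + 8*v^3 + 17*v^2 - 2*v - 24) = (v - 5)*(v + 4)*(v^3 + 4*v^2 + v - 6) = (v - 5)*(v + 3)*(v + 4)*(v^2 + v - 2) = (v - 5)*(v + 2)*(v + 3)*(v + 4)*(v - 1)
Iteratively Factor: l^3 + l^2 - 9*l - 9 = (l + 1)*(l^2 - 9) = (l - 3)*(l + 1)*(l + 3)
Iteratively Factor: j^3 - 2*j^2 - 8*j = (j)*(j^2 - 2*j - 8) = j*(j + 2)*(j - 4)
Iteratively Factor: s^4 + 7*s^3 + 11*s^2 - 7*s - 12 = (s + 1)*(s^3 + 6*s^2 + 5*s - 12) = (s + 1)*(s + 3)*(s^2 + 3*s - 4) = (s - 1)*(s + 1)*(s + 3)*(s + 4)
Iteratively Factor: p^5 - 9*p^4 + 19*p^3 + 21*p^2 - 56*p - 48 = (p - 4)*(p^4 - 5*p^3 - p^2 + 17*p + 12) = (p - 4)*(p + 1)*(p^3 - 6*p^2 + 5*p + 12) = (p - 4)*(p - 3)*(p + 1)*(p^2 - 3*p - 4) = (p - 4)^2*(p - 3)*(p + 1)*(p + 1)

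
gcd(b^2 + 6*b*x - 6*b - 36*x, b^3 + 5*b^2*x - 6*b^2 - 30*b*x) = b - 6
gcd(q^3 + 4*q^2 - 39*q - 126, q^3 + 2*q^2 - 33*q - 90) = q^2 - 3*q - 18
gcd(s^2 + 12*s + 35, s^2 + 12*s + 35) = s^2 + 12*s + 35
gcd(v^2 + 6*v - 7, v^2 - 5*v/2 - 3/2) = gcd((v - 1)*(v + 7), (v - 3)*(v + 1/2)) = 1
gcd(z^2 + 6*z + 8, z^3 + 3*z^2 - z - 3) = 1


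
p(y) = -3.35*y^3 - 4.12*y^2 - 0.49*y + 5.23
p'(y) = -10.05*y^2 - 8.24*y - 0.49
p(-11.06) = 4038.89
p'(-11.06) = -1138.71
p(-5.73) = 503.01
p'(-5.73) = -283.25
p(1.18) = -6.59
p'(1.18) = -24.21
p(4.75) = -449.08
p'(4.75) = -266.38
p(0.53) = 3.31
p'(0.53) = -7.68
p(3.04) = -128.45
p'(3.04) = -118.42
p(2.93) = -115.84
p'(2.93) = -110.91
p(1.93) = -35.15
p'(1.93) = -53.83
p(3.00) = -123.77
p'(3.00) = -115.66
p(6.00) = -869.63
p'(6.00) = -411.73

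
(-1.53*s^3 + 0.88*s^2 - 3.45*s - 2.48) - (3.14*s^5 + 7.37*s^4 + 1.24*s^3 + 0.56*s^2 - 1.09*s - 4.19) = -3.14*s^5 - 7.37*s^4 - 2.77*s^3 + 0.32*s^2 - 2.36*s + 1.71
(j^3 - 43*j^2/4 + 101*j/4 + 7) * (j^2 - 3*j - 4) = j^5 - 55*j^4/4 + 107*j^3/2 - 103*j^2/4 - 122*j - 28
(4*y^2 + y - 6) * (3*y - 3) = 12*y^3 - 9*y^2 - 21*y + 18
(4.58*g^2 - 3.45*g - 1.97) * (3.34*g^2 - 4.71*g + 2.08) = 15.2972*g^4 - 33.0948*g^3 + 19.1961*g^2 + 2.1027*g - 4.0976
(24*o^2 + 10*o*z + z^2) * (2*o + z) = 48*o^3 + 44*o^2*z + 12*o*z^2 + z^3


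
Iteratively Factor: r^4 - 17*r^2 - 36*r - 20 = (r + 2)*(r^3 - 2*r^2 - 13*r - 10) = (r + 2)^2*(r^2 - 4*r - 5) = (r - 5)*(r + 2)^2*(r + 1)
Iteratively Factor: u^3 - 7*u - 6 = (u - 3)*(u^2 + 3*u + 2) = (u - 3)*(u + 2)*(u + 1)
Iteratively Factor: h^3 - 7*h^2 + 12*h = (h - 4)*(h^2 - 3*h) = h*(h - 4)*(h - 3)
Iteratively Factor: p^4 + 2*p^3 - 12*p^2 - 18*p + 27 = (p + 3)*(p^3 - p^2 - 9*p + 9) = (p + 3)^2*(p^2 - 4*p + 3) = (p - 1)*(p + 3)^2*(p - 3)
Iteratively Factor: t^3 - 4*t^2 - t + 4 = (t + 1)*(t^2 - 5*t + 4) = (t - 1)*(t + 1)*(t - 4)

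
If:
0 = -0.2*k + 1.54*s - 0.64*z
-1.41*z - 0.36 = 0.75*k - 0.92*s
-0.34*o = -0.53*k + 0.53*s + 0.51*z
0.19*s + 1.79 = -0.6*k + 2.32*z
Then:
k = -1.29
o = -2.69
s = 0.02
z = 0.44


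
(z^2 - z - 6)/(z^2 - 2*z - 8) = (z - 3)/(z - 4)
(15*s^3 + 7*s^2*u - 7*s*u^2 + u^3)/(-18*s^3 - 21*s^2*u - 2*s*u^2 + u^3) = (-15*s^2 + 8*s*u - u^2)/(18*s^2 + 3*s*u - u^2)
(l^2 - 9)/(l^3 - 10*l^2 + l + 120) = (l - 3)/(l^2 - 13*l + 40)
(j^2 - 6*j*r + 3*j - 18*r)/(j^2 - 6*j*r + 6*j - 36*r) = (j + 3)/(j + 6)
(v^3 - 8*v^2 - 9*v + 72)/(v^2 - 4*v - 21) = (v^2 - 11*v + 24)/(v - 7)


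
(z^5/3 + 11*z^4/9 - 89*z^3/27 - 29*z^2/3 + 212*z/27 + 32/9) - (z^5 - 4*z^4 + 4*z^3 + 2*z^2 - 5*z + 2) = -2*z^5/3 + 47*z^4/9 - 197*z^3/27 - 35*z^2/3 + 347*z/27 + 14/9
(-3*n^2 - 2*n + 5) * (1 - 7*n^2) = 21*n^4 + 14*n^3 - 38*n^2 - 2*n + 5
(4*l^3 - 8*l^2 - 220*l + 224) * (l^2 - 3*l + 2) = 4*l^5 - 20*l^4 - 188*l^3 + 868*l^2 - 1112*l + 448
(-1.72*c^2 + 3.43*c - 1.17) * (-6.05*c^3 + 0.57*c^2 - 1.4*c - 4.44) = 10.406*c^5 - 21.7319*c^4 + 11.4416*c^3 + 2.1679*c^2 - 13.5912*c + 5.1948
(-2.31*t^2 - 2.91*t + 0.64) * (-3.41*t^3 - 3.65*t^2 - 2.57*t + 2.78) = 7.8771*t^5 + 18.3546*t^4 + 14.3758*t^3 - 1.2791*t^2 - 9.7346*t + 1.7792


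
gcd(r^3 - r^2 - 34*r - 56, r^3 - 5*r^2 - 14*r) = r^2 - 5*r - 14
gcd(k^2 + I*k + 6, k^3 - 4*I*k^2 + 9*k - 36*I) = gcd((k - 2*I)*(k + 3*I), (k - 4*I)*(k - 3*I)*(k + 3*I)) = k + 3*I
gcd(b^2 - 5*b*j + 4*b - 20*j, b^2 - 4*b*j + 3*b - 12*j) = 1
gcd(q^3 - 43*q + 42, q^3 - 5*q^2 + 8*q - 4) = q - 1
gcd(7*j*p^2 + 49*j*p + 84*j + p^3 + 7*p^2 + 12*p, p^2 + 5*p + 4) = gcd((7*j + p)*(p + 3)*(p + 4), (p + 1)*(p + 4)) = p + 4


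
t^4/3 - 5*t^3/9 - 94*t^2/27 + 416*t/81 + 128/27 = (t/3 + 1)*(t - 8/3)^2*(t + 2/3)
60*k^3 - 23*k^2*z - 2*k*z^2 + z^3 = (-4*k + z)*(-3*k + z)*(5*k + z)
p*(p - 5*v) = p^2 - 5*p*v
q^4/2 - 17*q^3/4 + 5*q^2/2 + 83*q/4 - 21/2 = (q/2 + 1)*(q - 7)*(q - 3)*(q - 1/2)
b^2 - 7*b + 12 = (b - 4)*(b - 3)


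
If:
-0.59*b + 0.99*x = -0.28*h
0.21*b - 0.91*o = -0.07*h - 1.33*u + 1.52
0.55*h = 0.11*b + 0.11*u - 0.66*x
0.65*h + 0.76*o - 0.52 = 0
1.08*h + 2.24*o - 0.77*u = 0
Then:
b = -0.42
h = 0.70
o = 0.09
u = 1.23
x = -0.45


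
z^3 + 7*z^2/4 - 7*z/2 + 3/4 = (z - 1)*(z - 1/4)*(z + 3)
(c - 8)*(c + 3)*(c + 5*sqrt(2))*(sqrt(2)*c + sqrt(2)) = sqrt(2)*c^4 - 4*sqrt(2)*c^3 + 10*c^3 - 29*sqrt(2)*c^2 - 40*c^2 - 290*c - 24*sqrt(2)*c - 240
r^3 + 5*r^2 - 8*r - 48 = (r - 3)*(r + 4)^2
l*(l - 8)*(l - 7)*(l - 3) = l^4 - 18*l^3 + 101*l^2 - 168*l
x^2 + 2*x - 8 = (x - 2)*(x + 4)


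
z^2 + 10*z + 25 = (z + 5)^2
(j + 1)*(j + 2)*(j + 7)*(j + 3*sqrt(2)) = j^4 + 3*sqrt(2)*j^3 + 10*j^3 + 23*j^2 + 30*sqrt(2)*j^2 + 14*j + 69*sqrt(2)*j + 42*sqrt(2)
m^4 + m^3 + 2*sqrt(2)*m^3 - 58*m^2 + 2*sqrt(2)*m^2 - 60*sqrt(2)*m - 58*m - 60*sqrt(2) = (m + 1)*(m - 5*sqrt(2))*(m + sqrt(2))*(m + 6*sqrt(2))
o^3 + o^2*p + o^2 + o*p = o*(o + 1)*(o + p)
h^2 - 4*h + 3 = (h - 3)*(h - 1)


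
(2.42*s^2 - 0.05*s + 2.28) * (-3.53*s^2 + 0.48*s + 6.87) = -8.5426*s^4 + 1.3381*s^3 + 8.553*s^2 + 0.7509*s + 15.6636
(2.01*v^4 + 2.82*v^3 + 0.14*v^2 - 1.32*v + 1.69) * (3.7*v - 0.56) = 7.437*v^5 + 9.3084*v^4 - 1.0612*v^3 - 4.9624*v^2 + 6.9922*v - 0.9464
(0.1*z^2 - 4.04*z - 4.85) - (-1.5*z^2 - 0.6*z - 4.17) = 1.6*z^2 - 3.44*z - 0.68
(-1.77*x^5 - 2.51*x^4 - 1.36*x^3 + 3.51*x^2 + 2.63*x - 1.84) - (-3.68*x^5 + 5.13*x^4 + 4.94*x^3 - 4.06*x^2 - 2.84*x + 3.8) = 1.91*x^5 - 7.64*x^4 - 6.3*x^3 + 7.57*x^2 + 5.47*x - 5.64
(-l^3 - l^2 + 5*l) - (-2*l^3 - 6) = l^3 - l^2 + 5*l + 6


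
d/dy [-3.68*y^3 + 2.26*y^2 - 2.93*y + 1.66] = -11.04*y^2 + 4.52*y - 2.93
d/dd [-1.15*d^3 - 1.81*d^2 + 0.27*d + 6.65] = -3.45*d^2 - 3.62*d + 0.27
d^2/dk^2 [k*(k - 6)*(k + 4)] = 6*k - 4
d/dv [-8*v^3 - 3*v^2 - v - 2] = -24*v^2 - 6*v - 1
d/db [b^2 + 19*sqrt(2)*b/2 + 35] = 2*b + 19*sqrt(2)/2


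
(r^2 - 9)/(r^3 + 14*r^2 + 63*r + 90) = (r - 3)/(r^2 + 11*r + 30)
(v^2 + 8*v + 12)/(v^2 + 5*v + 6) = (v + 6)/(v + 3)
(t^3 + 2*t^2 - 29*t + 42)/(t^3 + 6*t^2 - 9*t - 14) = (t - 3)/(t + 1)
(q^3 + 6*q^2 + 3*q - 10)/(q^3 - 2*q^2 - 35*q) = (q^2 + q - 2)/(q*(q - 7))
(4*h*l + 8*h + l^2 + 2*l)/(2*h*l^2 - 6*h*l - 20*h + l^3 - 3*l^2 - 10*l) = (4*h + l)/(2*h*l - 10*h + l^2 - 5*l)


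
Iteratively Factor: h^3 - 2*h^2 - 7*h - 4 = (h + 1)*(h^2 - 3*h - 4) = (h - 4)*(h + 1)*(h + 1)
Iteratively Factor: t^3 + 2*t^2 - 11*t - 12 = (t + 1)*(t^2 + t - 12) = (t - 3)*(t + 1)*(t + 4)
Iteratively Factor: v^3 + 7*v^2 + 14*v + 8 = (v + 1)*(v^2 + 6*v + 8) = (v + 1)*(v + 2)*(v + 4)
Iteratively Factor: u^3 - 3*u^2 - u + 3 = (u - 3)*(u^2 - 1) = (u - 3)*(u - 1)*(u + 1)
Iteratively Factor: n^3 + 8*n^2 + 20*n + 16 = (n + 4)*(n^2 + 4*n + 4) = (n + 2)*(n + 4)*(n + 2)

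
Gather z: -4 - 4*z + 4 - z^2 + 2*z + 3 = -z^2 - 2*z + 3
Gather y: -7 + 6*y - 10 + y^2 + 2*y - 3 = y^2 + 8*y - 20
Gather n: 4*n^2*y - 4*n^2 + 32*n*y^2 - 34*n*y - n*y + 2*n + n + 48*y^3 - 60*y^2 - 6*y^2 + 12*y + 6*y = n^2*(4*y - 4) + n*(32*y^2 - 35*y + 3) + 48*y^3 - 66*y^2 + 18*y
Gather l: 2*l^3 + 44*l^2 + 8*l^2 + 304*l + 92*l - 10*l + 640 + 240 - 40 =2*l^3 + 52*l^2 + 386*l + 840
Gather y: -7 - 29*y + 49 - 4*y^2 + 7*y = -4*y^2 - 22*y + 42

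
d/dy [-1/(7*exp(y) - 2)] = 7*exp(y)/(7*exp(y) - 2)^2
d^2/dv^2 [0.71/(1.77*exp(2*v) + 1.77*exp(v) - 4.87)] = (0.71*(3.54*exp(v) + 1.77)*(7.08*exp(v) + 3.54)*exp(v) - (5.0268*exp(v) + 1.2567)*(1.77*exp(2*v) + 1.77*exp(v) - 4.87))*exp(v)/(1.77*exp(2*v) + 1.77*exp(v) - 4.87)^3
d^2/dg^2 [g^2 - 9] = 2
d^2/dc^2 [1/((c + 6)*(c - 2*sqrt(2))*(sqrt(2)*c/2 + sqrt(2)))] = 2*sqrt(2)*((c + 2)^2*(c + 6)^2 + (c + 2)^2*(c + 6)*(c - 2*sqrt(2)) + (c + 2)^2*(c - 2*sqrt(2))^2 + (c + 2)*(c + 6)^2*(c - 2*sqrt(2)) + (c + 2)*(c + 6)*(c - 2*sqrt(2))^2 + (c + 6)^2*(c - 2*sqrt(2))^2)/((c + 2)^3*(c + 6)^3*(c - 2*sqrt(2))^3)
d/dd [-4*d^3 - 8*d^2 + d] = -12*d^2 - 16*d + 1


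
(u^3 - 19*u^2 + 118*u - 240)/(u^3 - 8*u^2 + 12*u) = (u^2 - 13*u + 40)/(u*(u - 2))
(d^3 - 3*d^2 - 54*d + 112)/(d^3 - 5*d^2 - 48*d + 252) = (d^2 - 10*d + 16)/(d^2 - 12*d + 36)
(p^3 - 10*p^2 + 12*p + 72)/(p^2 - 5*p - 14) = (p^2 - 12*p + 36)/(p - 7)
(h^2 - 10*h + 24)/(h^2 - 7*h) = (h^2 - 10*h + 24)/(h*(h - 7))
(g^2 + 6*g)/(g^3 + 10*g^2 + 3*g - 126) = g/(g^2 + 4*g - 21)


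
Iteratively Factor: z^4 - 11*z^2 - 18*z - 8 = (z - 4)*(z^3 + 4*z^2 + 5*z + 2) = (z - 4)*(z + 2)*(z^2 + 2*z + 1) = (z - 4)*(z + 1)*(z + 2)*(z + 1)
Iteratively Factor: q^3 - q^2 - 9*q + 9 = (q + 3)*(q^2 - 4*q + 3) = (q - 1)*(q + 3)*(q - 3)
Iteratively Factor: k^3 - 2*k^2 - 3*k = (k - 3)*(k^2 + k) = k*(k - 3)*(k + 1)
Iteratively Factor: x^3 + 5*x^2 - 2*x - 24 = (x - 2)*(x^2 + 7*x + 12) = (x - 2)*(x + 4)*(x + 3)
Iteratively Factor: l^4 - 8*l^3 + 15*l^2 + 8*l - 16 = (l - 4)*(l^3 - 4*l^2 - l + 4) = (l - 4)*(l + 1)*(l^2 - 5*l + 4) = (l - 4)^2*(l + 1)*(l - 1)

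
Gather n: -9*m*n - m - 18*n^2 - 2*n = -m - 18*n^2 + n*(-9*m - 2)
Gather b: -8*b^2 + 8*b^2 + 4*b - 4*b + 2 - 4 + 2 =0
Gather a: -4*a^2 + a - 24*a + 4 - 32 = -4*a^2 - 23*a - 28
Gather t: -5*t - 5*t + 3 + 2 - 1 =4 - 10*t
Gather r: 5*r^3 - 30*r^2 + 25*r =5*r^3 - 30*r^2 + 25*r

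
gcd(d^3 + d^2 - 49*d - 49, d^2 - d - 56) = d + 7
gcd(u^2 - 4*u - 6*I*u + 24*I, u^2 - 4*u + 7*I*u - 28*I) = u - 4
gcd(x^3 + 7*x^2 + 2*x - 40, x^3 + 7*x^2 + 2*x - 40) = x^3 + 7*x^2 + 2*x - 40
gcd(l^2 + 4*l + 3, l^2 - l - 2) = l + 1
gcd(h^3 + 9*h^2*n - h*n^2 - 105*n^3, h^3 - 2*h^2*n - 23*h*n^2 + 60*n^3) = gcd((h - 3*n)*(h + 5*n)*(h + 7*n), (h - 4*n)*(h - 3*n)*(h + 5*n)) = h^2 + 2*h*n - 15*n^2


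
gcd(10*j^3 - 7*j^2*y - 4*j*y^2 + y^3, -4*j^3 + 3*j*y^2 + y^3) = -2*j^2 + j*y + y^2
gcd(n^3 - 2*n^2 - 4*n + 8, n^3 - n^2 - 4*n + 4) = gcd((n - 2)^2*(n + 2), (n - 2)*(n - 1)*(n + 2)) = n^2 - 4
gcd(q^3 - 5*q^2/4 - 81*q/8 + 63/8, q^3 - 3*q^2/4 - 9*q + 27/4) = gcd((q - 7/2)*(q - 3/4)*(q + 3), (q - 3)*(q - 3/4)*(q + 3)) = q^2 + 9*q/4 - 9/4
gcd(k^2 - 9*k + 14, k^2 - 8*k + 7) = k - 7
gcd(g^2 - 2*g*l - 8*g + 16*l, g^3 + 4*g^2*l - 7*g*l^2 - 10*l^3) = g - 2*l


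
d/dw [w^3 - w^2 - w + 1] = 3*w^2 - 2*w - 1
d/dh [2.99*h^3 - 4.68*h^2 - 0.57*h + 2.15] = 8.97*h^2 - 9.36*h - 0.57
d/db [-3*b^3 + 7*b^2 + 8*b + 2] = -9*b^2 + 14*b + 8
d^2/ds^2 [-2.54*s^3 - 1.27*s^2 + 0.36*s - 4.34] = -15.24*s - 2.54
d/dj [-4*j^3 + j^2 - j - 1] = -12*j^2 + 2*j - 1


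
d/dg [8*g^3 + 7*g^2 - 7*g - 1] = 24*g^2 + 14*g - 7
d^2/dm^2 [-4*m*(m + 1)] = -8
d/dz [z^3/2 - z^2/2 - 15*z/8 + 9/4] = 3*z^2/2 - z - 15/8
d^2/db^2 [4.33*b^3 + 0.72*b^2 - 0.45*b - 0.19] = 25.98*b + 1.44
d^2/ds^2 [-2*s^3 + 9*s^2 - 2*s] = 18 - 12*s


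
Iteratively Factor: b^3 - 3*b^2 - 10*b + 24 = (b - 4)*(b^2 + b - 6) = (b - 4)*(b + 3)*(b - 2)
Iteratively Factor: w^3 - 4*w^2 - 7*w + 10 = (w + 2)*(w^2 - 6*w + 5) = (w - 1)*(w + 2)*(w - 5)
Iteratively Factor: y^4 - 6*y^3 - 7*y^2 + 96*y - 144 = (y - 3)*(y^3 - 3*y^2 - 16*y + 48) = (y - 4)*(y - 3)*(y^2 + y - 12) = (y - 4)*(y - 3)^2*(y + 4)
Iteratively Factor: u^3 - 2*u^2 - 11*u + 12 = (u + 3)*(u^2 - 5*u + 4) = (u - 4)*(u + 3)*(u - 1)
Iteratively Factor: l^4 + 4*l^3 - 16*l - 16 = (l + 2)*(l^3 + 2*l^2 - 4*l - 8) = (l + 2)^2*(l^2 - 4) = (l + 2)^3*(l - 2)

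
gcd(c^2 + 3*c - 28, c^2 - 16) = c - 4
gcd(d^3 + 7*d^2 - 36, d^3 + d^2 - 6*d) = d^2 + d - 6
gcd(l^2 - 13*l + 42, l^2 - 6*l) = l - 6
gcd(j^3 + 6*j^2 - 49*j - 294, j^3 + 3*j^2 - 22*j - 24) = j + 6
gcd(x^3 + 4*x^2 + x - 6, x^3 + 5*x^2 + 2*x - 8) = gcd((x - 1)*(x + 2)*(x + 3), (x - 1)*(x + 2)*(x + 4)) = x^2 + x - 2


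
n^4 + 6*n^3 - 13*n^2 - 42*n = n*(n - 3)*(n + 2)*(n + 7)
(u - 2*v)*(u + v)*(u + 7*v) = u^3 + 6*u^2*v - 9*u*v^2 - 14*v^3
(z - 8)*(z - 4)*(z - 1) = z^3 - 13*z^2 + 44*z - 32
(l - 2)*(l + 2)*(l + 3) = l^3 + 3*l^2 - 4*l - 12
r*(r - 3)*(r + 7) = r^3 + 4*r^2 - 21*r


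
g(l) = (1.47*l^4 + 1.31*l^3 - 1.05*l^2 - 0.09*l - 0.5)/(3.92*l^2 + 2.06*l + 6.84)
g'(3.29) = 2.54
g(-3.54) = 3.27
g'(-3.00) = -2.03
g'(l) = (-7.84*l - 2.06)*(1.47*l^4 + 1.31*l^3 - 1.05*l^2 - 0.09*l - 0.5)/(3.92*l^2 + 2.06*l + 6.84)^2 + (5.88*l^3 + 3.93*l^2 - 2.1*l - 0.09)/(3.92*l^2 + 2.06*l + 6.84) = (11.5248*l^5 + 14.2198*l^4 + 45.6164*l^3 + 25.071*l^2 - 10.444*l + 0.4144)/(15.3664*l^4 + 16.1504*l^3 + 57.8692*l^2 + 28.1808*l + 46.7856)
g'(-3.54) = -2.47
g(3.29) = 3.69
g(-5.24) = 8.59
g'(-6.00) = -4.35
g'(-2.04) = -1.18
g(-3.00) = 2.06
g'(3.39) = 2.62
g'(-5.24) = -3.78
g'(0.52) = 0.12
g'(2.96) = 2.27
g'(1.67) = 1.17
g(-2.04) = 0.51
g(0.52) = -0.06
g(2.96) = 2.89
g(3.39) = 3.95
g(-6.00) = 11.68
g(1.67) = 0.66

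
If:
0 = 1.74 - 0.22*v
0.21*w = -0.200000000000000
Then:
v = 7.91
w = -0.95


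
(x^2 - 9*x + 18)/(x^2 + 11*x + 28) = (x^2 - 9*x + 18)/(x^2 + 11*x + 28)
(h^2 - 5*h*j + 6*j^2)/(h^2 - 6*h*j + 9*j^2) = (h - 2*j)/(h - 3*j)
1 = 1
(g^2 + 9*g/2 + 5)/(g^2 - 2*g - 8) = (g + 5/2)/(g - 4)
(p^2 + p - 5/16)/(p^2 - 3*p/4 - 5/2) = (p - 1/4)/(p - 2)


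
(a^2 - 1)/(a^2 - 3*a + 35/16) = 16*(a^2 - 1)/(16*a^2 - 48*a + 35)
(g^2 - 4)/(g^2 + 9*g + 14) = (g - 2)/(g + 7)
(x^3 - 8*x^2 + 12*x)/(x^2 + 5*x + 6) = x*(x^2 - 8*x + 12)/(x^2 + 5*x + 6)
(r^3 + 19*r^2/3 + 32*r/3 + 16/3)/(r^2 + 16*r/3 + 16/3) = r + 1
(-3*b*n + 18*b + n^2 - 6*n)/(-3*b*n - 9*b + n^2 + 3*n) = (n - 6)/(n + 3)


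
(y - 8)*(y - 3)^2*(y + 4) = y^4 - 10*y^3 + y^2 + 156*y - 288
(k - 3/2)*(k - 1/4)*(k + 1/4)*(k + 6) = k^4 + 9*k^3/2 - 145*k^2/16 - 9*k/32 + 9/16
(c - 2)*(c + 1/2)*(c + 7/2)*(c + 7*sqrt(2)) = c^4 + 2*c^3 + 7*sqrt(2)*c^3 - 25*c^2/4 + 14*sqrt(2)*c^2 - 175*sqrt(2)*c/4 - 7*c/2 - 49*sqrt(2)/2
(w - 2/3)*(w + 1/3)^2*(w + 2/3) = w^4 + 2*w^3/3 - w^2/3 - 8*w/27 - 4/81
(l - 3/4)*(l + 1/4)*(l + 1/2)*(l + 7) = l^4 + 7*l^3 - 7*l^2/16 - 101*l/32 - 21/32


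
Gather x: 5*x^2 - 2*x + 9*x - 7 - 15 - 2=5*x^2 + 7*x - 24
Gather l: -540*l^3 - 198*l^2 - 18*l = -540*l^3 - 198*l^2 - 18*l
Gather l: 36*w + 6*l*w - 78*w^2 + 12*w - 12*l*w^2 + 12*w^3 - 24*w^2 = l*(-12*w^2 + 6*w) + 12*w^3 - 102*w^2 + 48*w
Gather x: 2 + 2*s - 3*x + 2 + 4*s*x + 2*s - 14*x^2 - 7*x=4*s - 14*x^2 + x*(4*s - 10) + 4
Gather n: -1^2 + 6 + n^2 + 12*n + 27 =n^2 + 12*n + 32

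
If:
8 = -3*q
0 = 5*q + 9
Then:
No Solution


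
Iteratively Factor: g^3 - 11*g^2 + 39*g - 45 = (g - 3)*(g^2 - 8*g + 15) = (g - 5)*(g - 3)*(g - 3)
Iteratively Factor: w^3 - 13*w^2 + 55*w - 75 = (w - 5)*(w^2 - 8*w + 15) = (w - 5)*(w - 3)*(w - 5)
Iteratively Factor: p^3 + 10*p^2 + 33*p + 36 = (p + 4)*(p^2 + 6*p + 9) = (p + 3)*(p + 4)*(p + 3)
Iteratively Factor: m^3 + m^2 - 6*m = (m)*(m^2 + m - 6) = m*(m - 2)*(m + 3)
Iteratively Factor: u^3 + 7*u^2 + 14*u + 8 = (u + 2)*(u^2 + 5*u + 4) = (u + 2)*(u + 4)*(u + 1)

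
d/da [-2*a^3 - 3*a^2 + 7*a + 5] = -6*a^2 - 6*a + 7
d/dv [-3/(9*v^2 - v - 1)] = 3*(18*v - 1)/(-9*v^2 + v + 1)^2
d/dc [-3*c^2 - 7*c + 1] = -6*c - 7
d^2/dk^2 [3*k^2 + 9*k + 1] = 6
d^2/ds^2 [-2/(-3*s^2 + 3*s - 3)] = 4*(-s^2 + s + (2*s - 1)^2 - 1)/(3*(s^2 - s + 1)^3)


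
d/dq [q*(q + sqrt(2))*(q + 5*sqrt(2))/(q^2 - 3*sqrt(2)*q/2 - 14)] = 2*(q^4 - 3*sqrt(2)*q^3 - 70*q^2 - 168*sqrt(2)*q - 140)/(2*q^4 - 6*sqrt(2)*q^3 - 47*q^2 + 84*sqrt(2)*q + 392)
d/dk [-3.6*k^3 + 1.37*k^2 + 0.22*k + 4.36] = -10.8*k^2 + 2.74*k + 0.22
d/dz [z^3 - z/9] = 3*z^2 - 1/9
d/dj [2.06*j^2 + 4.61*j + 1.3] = 4.12*j + 4.61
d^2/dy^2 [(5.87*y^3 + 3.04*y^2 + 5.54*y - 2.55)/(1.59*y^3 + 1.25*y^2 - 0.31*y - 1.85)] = (5.6843418860808e-14*y^7 - 7.96240199999994*y^6 + 101.393982*y^5 + 204.894396*y^4 + 97.507036*y^3 + 241.56471*y^2 + 158.33175*y + 2.17056)/(4.019679*y^9 + 9.480375*y^8 + 5.101992*y^7 - 15.77458*y^6 - 23.055978*y^5 - 2.84031*y^4 + 20.596784*y^3 + 12.30102*y^2 - 3.182925*y - 6.331625)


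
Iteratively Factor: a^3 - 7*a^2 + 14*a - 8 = (a - 4)*(a^2 - 3*a + 2) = (a - 4)*(a - 2)*(a - 1)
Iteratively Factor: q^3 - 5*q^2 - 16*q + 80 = (q - 5)*(q^2 - 16) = (q - 5)*(q - 4)*(q + 4)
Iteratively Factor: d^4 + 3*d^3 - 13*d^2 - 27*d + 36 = (d + 3)*(d^3 - 13*d + 12) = (d + 3)*(d + 4)*(d^2 - 4*d + 3) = (d - 3)*(d + 3)*(d + 4)*(d - 1)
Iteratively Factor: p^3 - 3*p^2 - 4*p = (p + 1)*(p^2 - 4*p) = p*(p + 1)*(p - 4)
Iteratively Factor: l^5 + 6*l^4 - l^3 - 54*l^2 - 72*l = (l + 2)*(l^4 + 4*l^3 - 9*l^2 - 36*l) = (l + 2)*(l + 3)*(l^3 + l^2 - 12*l) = (l - 3)*(l + 2)*(l + 3)*(l^2 + 4*l) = l*(l - 3)*(l + 2)*(l + 3)*(l + 4)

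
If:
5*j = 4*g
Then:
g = 5*j/4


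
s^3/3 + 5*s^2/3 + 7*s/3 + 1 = (s/3 + 1/3)*(s + 1)*(s + 3)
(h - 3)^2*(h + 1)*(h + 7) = h^4 + 2*h^3 - 32*h^2 + 30*h + 63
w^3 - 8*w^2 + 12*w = w*(w - 6)*(w - 2)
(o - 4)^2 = o^2 - 8*o + 16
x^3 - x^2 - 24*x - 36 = (x - 6)*(x + 2)*(x + 3)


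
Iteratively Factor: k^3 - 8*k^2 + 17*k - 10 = (k - 2)*(k^2 - 6*k + 5) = (k - 2)*(k - 1)*(k - 5)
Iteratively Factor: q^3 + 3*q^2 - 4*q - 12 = (q + 3)*(q^2 - 4) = (q - 2)*(q + 3)*(q + 2)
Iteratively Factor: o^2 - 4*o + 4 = (o - 2)*(o - 2)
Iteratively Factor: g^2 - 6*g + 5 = (g - 5)*(g - 1)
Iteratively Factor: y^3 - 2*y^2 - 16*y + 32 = (y + 4)*(y^2 - 6*y + 8) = (y - 2)*(y + 4)*(y - 4)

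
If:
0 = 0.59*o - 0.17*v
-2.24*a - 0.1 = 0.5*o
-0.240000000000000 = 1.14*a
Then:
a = -0.21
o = 0.74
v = 2.58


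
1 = 1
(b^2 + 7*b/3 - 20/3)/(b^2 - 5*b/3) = (b + 4)/b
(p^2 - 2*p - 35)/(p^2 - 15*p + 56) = (p + 5)/(p - 8)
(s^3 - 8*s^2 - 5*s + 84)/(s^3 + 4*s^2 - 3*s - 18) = (s^2 - 11*s + 28)/(s^2 + s - 6)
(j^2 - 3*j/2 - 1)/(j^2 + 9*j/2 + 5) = (2*j^2 - 3*j - 2)/(2*j^2 + 9*j + 10)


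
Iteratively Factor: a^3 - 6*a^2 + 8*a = (a - 4)*(a^2 - 2*a) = a*(a - 4)*(a - 2)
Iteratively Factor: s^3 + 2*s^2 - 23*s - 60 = (s + 4)*(s^2 - 2*s - 15) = (s + 3)*(s + 4)*(s - 5)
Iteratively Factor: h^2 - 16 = (h - 4)*(h + 4)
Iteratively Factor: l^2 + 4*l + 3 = (l + 1)*(l + 3)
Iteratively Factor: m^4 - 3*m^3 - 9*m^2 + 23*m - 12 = (m - 1)*(m^3 - 2*m^2 - 11*m + 12) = (m - 1)*(m + 3)*(m^2 - 5*m + 4) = (m - 4)*(m - 1)*(m + 3)*(m - 1)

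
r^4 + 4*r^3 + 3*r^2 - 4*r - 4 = (r - 1)*(r + 1)*(r + 2)^2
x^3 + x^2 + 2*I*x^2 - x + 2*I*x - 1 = (x + 1)*(x + I)^2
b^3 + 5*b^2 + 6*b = b*(b + 2)*(b + 3)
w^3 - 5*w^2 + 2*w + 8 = (w - 4)*(w - 2)*(w + 1)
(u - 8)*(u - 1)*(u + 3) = u^3 - 6*u^2 - 19*u + 24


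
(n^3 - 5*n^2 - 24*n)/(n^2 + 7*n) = (n^2 - 5*n - 24)/(n + 7)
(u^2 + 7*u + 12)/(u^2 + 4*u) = (u + 3)/u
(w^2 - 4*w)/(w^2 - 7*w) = (w - 4)/(w - 7)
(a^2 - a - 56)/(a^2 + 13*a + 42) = (a - 8)/(a + 6)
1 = 1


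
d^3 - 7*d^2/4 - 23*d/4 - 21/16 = (d - 7/2)*(d + 1/4)*(d + 3/2)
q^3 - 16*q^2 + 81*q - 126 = (q - 7)*(q - 6)*(q - 3)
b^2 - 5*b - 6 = (b - 6)*(b + 1)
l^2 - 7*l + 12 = (l - 4)*(l - 3)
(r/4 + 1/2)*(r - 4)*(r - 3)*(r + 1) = r^4/4 - r^3 - 7*r^2/4 + 11*r/2 + 6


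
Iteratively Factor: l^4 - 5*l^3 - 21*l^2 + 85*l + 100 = (l + 1)*(l^3 - 6*l^2 - 15*l + 100) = (l - 5)*(l + 1)*(l^2 - l - 20) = (l - 5)^2*(l + 1)*(l + 4)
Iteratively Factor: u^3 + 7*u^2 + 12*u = (u)*(u^2 + 7*u + 12) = u*(u + 3)*(u + 4)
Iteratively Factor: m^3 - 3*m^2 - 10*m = (m - 5)*(m^2 + 2*m) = (m - 5)*(m + 2)*(m)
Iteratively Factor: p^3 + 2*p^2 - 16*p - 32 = (p - 4)*(p^2 + 6*p + 8) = (p - 4)*(p + 4)*(p + 2)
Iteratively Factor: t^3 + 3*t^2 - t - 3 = (t + 3)*(t^2 - 1) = (t - 1)*(t + 3)*(t + 1)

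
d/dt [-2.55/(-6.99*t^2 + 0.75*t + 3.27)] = (1.9125 - 35.649*t)/(-6.99*t^2 + 0.75*t + 3.27)^2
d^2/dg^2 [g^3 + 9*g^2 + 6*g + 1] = 6*g + 18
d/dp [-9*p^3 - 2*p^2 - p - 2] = -27*p^2 - 4*p - 1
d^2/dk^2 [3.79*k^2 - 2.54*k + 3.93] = 7.58000000000000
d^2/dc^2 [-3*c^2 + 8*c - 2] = -6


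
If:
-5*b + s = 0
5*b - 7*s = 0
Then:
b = 0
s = 0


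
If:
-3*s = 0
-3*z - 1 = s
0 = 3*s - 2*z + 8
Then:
No Solution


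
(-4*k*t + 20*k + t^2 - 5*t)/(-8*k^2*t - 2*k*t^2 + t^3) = (t - 5)/(t*(2*k + t))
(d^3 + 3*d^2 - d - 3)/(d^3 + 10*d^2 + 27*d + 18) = (d - 1)/(d + 6)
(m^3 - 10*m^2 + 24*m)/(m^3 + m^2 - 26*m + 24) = m*(m - 6)/(m^2 + 5*m - 6)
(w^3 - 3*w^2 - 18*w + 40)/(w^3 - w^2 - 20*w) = (w - 2)/w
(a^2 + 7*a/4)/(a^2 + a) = (a + 7/4)/(a + 1)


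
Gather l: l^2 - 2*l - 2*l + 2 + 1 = l^2 - 4*l + 3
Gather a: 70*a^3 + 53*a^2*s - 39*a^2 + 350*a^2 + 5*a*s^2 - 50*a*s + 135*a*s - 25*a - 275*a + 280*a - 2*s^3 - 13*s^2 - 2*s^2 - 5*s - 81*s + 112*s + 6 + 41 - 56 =70*a^3 + a^2*(53*s + 311) + a*(5*s^2 + 85*s - 20) - 2*s^3 - 15*s^2 + 26*s - 9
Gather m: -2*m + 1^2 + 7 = 8 - 2*m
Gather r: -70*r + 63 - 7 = 56 - 70*r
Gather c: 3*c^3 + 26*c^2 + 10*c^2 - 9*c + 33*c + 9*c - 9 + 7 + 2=3*c^3 + 36*c^2 + 33*c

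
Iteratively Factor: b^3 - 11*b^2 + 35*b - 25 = (b - 5)*(b^2 - 6*b + 5) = (b - 5)*(b - 1)*(b - 5)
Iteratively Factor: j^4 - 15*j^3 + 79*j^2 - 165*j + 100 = (j - 5)*(j^3 - 10*j^2 + 29*j - 20) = (j - 5)*(j - 4)*(j^2 - 6*j + 5) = (j - 5)*(j - 4)*(j - 1)*(j - 5)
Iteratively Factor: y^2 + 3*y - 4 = (y + 4)*(y - 1)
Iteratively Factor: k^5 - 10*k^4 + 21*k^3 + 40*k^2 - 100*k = (k + 2)*(k^4 - 12*k^3 + 45*k^2 - 50*k) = (k - 5)*(k + 2)*(k^3 - 7*k^2 + 10*k) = (k - 5)^2*(k + 2)*(k^2 - 2*k) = (k - 5)^2*(k - 2)*(k + 2)*(k)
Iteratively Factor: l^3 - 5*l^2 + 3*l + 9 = (l - 3)*(l^2 - 2*l - 3) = (l - 3)^2*(l + 1)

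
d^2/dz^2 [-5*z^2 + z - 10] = -10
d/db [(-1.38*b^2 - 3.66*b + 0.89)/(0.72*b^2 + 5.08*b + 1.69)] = (-4.3752*b^2 - 5.946*b - 10.7066)/(0.5184*b^4 + 7.3152*b^3 + 28.24*b^2 + 17.1704*b + 2.8561)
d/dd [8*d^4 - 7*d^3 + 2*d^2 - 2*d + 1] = 32*d^3 - 21*d^2 + 4*d - 2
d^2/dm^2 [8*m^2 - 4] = 16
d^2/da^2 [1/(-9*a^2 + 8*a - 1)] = 2*(81*a^2 - 72*a - 4*(9*a - 4)^2 + 9)/(9*a^2 - 8*a + 1)^3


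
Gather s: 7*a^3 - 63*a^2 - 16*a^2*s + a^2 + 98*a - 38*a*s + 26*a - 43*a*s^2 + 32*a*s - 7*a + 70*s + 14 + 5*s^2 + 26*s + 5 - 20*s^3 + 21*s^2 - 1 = 7*a^3 - 62*a^2 + 117*a - 20*s^3 + s^2*(26 - 43*a) + s*(-16*a^2 - 6*a + 96) + 18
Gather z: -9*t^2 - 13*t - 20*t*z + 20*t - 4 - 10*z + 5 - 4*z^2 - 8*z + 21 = -9*t^2 + 7*t - 4*z^2 + z*(-20*t - 18) + 22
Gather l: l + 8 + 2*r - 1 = l + 2*r + 7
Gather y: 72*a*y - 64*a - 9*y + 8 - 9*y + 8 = -64*a + y*(72*a - 18) + 16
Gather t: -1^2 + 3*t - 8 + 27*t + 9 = 30*t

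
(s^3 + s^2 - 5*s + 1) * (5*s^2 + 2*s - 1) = 5*s^5 + 7*s^4 - 24*s^3 - 6*s^2 + 7*s - 1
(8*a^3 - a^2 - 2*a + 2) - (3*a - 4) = 8*a^3 - a^2 - 5*a + 6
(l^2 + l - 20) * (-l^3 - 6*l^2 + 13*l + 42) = -l^5 - 7*l^4 + 27*l^3 + 175*l^2 - 218*l - 840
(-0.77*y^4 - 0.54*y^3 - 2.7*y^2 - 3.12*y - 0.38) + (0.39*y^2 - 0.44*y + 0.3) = -0.77*y^4 - 0.54*y^3 - 2.31*y^2 - 3.56*y - 0.08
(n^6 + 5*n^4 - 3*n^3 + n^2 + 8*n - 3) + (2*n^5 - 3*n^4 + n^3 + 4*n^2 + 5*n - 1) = n^6 + 2*n^5 + 2*n^4 - 2*n^3 + 5*n^2 + 13*n - 4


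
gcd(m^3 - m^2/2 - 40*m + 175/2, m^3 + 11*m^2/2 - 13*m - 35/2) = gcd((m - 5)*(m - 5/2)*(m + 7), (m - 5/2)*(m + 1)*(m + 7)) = m^2 + 9*m/2 - 35/2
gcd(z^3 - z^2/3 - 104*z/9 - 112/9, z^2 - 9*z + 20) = z - 4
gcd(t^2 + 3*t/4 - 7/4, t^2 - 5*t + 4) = t - 1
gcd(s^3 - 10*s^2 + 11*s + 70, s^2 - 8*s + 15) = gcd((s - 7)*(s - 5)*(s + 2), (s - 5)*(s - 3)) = s - 5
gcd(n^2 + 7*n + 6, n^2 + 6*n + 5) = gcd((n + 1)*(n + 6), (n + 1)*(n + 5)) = n + 1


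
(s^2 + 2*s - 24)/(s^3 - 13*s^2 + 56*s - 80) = (s + 6)/(s^2 - 9*s + 20)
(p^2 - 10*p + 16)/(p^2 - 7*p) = (p^2 - 10*p + 16)/(p*(p - 7))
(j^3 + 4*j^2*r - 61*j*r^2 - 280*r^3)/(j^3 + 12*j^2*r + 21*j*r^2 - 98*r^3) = (-j^2 + 3*j*r + 40*r^2)/(-j^2 - 5*j*r + 14*r^2)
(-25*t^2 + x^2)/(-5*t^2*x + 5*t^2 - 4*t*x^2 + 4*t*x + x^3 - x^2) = (5*t + x)/(t*x - t + x^2 - x)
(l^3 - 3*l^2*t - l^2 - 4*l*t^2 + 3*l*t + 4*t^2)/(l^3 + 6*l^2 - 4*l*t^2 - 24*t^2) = (l^3 - 3*l^2*t - l^2 - 4*l*t^2 + 3*l*t + 4*t^2)/(l^3 + 6*l^2 - 4*l*t^2 - 24*t^2)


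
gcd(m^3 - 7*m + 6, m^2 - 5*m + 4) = m - 1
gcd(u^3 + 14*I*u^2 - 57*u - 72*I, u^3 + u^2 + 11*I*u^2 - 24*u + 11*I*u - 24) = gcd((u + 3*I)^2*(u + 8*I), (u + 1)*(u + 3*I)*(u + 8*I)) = u^2 + 11*I*u - 24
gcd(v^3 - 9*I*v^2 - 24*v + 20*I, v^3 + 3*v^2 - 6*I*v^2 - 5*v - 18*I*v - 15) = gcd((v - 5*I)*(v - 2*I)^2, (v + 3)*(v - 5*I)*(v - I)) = v - 5*I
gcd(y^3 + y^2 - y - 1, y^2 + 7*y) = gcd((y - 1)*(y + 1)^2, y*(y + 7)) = 1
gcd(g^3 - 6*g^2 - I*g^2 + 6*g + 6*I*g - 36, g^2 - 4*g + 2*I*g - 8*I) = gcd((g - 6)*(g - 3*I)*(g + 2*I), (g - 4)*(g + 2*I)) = g + 2*I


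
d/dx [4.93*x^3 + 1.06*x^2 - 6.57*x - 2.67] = 14.79*x^2 + 2.12*x - 6.57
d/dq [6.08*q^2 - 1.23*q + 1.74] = 12.16*q - 1.23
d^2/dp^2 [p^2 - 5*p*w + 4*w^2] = 2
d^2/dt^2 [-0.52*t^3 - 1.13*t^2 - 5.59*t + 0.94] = -3.12*t - 2.26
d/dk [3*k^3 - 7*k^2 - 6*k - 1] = 9*k^2 - 14*k - 6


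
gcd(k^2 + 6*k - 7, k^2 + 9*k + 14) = k + 7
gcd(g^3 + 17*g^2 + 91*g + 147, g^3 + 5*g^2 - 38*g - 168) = g + 7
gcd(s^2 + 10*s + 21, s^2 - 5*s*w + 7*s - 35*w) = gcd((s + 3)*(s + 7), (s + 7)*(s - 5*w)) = s + 7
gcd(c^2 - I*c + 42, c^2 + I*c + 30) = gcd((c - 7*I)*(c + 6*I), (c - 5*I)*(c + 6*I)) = c + 6*I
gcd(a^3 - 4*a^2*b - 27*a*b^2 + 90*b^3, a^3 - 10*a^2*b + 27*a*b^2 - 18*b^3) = a^2 - 9*a*b + 18*b^2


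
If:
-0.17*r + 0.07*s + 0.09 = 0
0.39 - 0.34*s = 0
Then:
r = 1.00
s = 1.15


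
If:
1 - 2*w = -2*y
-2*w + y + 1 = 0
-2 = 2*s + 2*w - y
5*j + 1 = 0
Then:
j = -1/5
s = -3/2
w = 1/2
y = 0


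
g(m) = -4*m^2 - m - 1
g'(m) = -8*m - 1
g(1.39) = -10.12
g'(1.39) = -12.12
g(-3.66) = -50.92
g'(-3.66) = 28.28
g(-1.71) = -10.99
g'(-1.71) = 12.68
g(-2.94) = -32.63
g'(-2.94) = 22.52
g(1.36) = -9.76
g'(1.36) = -11.88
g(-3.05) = -35.16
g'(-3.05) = 23.40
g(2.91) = -37.78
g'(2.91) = -24.28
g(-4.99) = -95.61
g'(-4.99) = 38.92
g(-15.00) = -886.00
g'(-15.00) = 119.00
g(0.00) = -1.00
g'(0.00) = -1.00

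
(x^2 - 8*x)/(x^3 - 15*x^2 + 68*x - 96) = x/(x^2 - 7*x + 12)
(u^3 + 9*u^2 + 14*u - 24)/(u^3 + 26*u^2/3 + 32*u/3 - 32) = 3*(u - 1)/(3*u - 4)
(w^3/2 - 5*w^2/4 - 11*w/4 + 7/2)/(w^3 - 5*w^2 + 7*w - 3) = (2*w^2 - 3*w - 14)/(4*(w^2 - 4*w + 3))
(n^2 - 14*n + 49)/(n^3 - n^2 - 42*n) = (n - 7)/(n*(n + 6))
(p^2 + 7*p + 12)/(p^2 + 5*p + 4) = (p + 3)/(p + 1)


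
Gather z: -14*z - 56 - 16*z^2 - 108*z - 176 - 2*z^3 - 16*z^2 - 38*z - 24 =-2*z^3 - 32*z^2 - 160*z - 256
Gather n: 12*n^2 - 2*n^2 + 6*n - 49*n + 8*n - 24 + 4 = 10*n^2 - 35*n - 20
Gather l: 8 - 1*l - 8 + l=0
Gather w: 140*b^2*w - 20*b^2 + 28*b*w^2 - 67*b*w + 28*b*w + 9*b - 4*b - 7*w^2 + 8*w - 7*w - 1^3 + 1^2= -20*b^2 + 5*b + w^2*(28*b - 7) + w*(140*b^2 - 39*b + 1)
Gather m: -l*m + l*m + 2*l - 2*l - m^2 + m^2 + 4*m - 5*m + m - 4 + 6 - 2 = 0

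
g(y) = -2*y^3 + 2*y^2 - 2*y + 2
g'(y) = -6*y^2 + 4*y - 2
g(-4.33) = 210.52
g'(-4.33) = -131.81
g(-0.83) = 6.18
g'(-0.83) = -9.45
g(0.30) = 1.53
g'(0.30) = -1.34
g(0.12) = 1.79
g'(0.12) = -1.61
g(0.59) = 1.11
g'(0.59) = -1.73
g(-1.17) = 10.28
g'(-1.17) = -14.89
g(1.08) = -0.35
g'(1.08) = -4.68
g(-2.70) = 61.35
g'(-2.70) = -56.54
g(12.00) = -3190.00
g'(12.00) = -818.00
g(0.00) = 2.00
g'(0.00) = -2.00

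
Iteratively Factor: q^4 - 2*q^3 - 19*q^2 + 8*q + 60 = (q + 2)*(q^3 - 4*q^2 - 11*q + 30) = (q - 5)*(q + 2)*(q^2 + q - 6) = (q - 5)*(q - 2)*(q + 2)*(q + 3)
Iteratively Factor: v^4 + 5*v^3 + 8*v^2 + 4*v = (v)*(v^3 + 5*v^2 + 8*v + 4) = v*(v + 2)*(v^2 + 3*v + 2) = v*(v + 1)*(v + 2)*(v + 2)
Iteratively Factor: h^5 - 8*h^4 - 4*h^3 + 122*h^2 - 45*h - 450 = (h + 2)*(h^4 - 10*h^3 + 16*h^2 + 90*h - 225) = (h + 2)*(h + 3)*(h^3 - 13*h^2 + 55*h - 75) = (h - 5)*(h + 2)*(h + 3)*(h^2 - 8*h + 15) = (h - 5)^2*(h + 2)*(h + 3)*(h - 3)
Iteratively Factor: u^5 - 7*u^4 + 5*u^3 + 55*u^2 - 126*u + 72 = (u - 3)*(u^4 - 4*u^3 - 7*u^2 + 34*u - 24) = (u - 3)*(u + 3)*(u^3 - 7*u^2 + 14*u - 8) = (u - 4)*(u - 3)*(u + 3)*(u^2 - 3*u + 2) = (u - 4)*(u - 3)*(u - 1)*(u + 3)*(u - 2)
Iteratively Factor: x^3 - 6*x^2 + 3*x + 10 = (x - 5)*(x^2 - x - 2) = (x - 5)*(x - 2)*(x + 1)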